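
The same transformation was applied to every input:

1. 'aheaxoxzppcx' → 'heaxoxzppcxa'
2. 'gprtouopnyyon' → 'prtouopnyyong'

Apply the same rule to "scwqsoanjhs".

What's happening: move the first character to the end.
"scwqsoanjhs" → "cwqsoanjhss".

cwqsoanjhss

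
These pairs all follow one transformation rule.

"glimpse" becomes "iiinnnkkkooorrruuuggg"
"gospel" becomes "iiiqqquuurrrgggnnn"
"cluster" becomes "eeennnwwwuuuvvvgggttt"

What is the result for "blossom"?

What's happening: repeat every character 3 times, then shift every letter 2 places forward in the alphabet (wrapping around).
On "blossom" that produces "dddnnnqqquuuuuuqqqooo".

dddnnnqqquuuuuuqqqooo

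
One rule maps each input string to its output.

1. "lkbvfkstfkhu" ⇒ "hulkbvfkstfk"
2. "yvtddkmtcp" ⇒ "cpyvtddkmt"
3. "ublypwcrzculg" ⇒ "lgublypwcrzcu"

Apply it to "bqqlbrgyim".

imbqqlbrgy

What's happening: move the last 2 characters to the front (rotate right by 2).
So "bqqlbrgyim" becomes "imbqqlbrgy".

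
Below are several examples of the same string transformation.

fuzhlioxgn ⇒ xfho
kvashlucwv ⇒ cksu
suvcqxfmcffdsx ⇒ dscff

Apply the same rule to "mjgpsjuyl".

The transformation: move the last 3 characters to the front (rotate right by 3), then keep one character in every 3, starting at position 1 (positions 1st, 4th, 7th, ...).
On "mjgpsjuyl": the first step gives "uylmjgpsj", and the second then gives "ump".

ump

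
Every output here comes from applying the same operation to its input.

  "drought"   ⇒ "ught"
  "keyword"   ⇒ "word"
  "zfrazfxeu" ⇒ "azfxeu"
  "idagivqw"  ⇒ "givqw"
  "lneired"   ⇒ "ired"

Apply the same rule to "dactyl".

Looking at the pairs, the operation is to delete the first 3 characters.
Doing the same to "dactyl": "tyl".

tyl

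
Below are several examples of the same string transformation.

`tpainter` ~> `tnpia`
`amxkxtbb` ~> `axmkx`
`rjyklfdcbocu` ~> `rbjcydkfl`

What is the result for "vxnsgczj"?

vgxsn

In each case the input is transformed by: delete the last 3 characters, then take characters alternately from the front and the back (1st, last, 2nd, 2nd-last, ...).
Applying both steps to "vxnsgczj": "vxnsg", then "vgxsn".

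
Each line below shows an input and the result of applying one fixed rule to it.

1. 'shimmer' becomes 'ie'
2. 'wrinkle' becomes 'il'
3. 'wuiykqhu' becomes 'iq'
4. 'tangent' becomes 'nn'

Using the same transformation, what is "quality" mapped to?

The transformation: keep one character in every 3, starting at position 3 (positions 3rd, 6th, 9th, ...).
So "quality" becomes "at".

at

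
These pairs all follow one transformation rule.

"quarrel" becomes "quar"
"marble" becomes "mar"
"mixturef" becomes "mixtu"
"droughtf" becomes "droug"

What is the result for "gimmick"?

Each output is the input with this applied: delete the last 3 characters.
For "gimmick" the result is "gimm".

gimm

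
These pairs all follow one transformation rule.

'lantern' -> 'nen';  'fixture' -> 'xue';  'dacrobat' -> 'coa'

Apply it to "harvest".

ret

The rule is to keep every other character starting from the first (positions 1st, 3rd, 5th, ...), then delete the first character.
"harvest" → "ret".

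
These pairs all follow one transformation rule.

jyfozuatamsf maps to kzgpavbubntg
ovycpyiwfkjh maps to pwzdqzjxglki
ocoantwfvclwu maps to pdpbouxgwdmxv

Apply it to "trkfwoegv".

uslgxpfhw

In each case the input is transformed by: shift every letter 1 place forward in the alphabet (wrapping around).
Doing the same to "trkfwoegv": "uslgxpfhw".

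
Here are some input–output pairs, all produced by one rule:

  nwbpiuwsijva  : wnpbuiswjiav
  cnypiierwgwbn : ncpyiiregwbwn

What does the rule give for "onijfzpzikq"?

The rule is to swap each adjacent pair of characters (1↔2, 3↔4, ...).
Applying that to "onijfzpzikq" gives "nojizfzpkiq".

nojizfzpkiq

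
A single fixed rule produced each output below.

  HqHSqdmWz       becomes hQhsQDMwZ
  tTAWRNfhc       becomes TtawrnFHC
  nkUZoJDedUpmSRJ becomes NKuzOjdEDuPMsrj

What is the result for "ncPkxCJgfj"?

Each output is the input with this applied: flip the case of every letter.
Doing the same to "ncPkxCJgfj": "NCpKXcjGFJ".

NCpKXcjGFJ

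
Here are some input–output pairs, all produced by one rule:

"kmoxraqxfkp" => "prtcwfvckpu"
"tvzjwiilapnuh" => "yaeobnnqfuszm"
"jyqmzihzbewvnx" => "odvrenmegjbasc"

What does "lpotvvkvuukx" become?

Rule — shift every letter 5 places forward in the alphabet (wrapping around).
Doing the same to "lpotvvkvuukx": "qutyaapazzpc".

qutyaapazzpc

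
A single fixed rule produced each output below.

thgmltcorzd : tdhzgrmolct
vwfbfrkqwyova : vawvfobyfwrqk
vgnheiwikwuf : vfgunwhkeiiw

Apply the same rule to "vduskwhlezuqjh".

vhdjuqsukzwehl

Each output is the input with this applied: take characters alternately from the front and the back (1st, last, 2nd, 2nd-last, ...).
So "vduskwhlezuqjh" becomes "vhdjuqsukzwehl".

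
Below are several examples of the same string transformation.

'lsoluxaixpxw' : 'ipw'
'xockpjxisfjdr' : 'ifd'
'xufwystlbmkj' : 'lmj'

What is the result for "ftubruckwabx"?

The rule is to keep every other character starting from the second (positions 2nd, 4th, 6th, ...), then delete the first 3 characters.
So "ftubruckwabx" becomes "kax".

kax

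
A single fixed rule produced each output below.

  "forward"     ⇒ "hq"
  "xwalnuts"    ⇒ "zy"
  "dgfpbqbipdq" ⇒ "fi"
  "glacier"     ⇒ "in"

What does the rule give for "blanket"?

dn

Rule — shift every letter 2 places forward in the alphabet (wrapping around), then keep only the first 2 characters.
"blanket" → "dncpmgv" → "dn".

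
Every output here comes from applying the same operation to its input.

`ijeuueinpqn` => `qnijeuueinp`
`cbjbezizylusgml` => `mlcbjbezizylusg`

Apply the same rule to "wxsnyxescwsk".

The transformation: move the last 2 characters to the front (rotate right by 2).
So "wxsnyxescwsk" becomes "skwxsnyxescw".

skwxsnyxescw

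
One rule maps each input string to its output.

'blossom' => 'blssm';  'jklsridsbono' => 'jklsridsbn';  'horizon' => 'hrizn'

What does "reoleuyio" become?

In each case the input is transformed by: remove every "o".
Applying that to "reoleuyio" gives "releuyi".

releuyi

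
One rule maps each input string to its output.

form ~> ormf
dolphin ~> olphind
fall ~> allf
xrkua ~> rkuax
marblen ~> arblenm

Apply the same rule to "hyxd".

yxdh

In each case the input is transformed by: move the first character to the end.
So "hyxd" becomes "yxdh".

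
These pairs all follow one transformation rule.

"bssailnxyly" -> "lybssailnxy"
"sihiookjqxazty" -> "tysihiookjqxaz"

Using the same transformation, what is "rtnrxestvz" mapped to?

vzrtnrxest

Looking at the pairs, the operation is to move the last 2 characters to the front (rotate right by 2).
Applying that to "rtnrxestvz" gives "vzrtnrxest".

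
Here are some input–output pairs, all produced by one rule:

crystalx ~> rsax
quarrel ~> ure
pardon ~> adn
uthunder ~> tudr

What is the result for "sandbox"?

Looking at the pairs, the operation is to keep every other character starting from the second (positions 2nd, 4th, 6th, ...).
On "sandbox" that produces "ado".

ado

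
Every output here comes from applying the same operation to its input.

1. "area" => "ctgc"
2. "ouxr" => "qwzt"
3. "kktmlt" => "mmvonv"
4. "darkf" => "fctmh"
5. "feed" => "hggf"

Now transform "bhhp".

Looking at the pairs, the operation is to shift every letter 2 places forward in the alphabet (wrapping around).
Applying that to "bhhp" gives "djjr".

djjr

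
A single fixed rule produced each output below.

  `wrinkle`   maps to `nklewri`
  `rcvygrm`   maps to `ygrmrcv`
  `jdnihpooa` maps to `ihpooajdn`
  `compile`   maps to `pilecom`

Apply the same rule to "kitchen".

Looking at the pairs, the operation is to move the first 3 characters to the end (rotate left by 3).
On "kitchen" that produces "chenkit".

chenkit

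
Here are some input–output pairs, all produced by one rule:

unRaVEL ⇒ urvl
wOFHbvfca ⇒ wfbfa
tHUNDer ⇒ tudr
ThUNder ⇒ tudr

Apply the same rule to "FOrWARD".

frad

In each case the input is transformed by: keep every other character starting from the first (positions 1st, 3rd, 5th, ...), then convert every letter to lowercase.
So "FOrWARD" becomes "frad".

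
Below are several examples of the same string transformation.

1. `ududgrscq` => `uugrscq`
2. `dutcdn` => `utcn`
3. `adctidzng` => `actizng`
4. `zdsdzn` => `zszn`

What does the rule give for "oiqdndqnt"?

The transformation: remove every "d".
Doing the same to "oiqdndqnt": "oiqnqnt".

oiqnqnt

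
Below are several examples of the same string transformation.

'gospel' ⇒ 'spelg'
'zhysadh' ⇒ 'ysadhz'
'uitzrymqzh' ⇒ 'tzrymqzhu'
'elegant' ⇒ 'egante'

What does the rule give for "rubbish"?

The rule is to move the first 2 characters to the end (rotate left by 2), then delete the last character.
Working it through for "rubbish": intermediate "bbishru", final "bbishr".
(Check on "elegant": → "egantel" → "egante" ✓)

bbishr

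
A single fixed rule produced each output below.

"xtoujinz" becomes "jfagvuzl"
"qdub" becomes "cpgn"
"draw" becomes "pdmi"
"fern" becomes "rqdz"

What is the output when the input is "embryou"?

What's happening: shift every letter 12 places forward in the alphabet (wrapping around).
So "embryou" becomes "qyndkag".

qyndkag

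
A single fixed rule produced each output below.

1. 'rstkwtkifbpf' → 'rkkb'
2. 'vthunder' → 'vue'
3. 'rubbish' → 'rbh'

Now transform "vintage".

vte

What's happening: keep one character in every 3, starting at position 1 (positions 1st, 4th, 7th, ...).
On "vintage" that produces "vte".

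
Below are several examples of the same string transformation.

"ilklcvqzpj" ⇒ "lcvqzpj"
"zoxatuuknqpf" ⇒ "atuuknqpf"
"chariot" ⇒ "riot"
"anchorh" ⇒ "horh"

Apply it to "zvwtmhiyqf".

tmhiyqf

The pattern: delete the first 3 characters.
For "zvwtmhiyqf" the result is "tmhiyqf".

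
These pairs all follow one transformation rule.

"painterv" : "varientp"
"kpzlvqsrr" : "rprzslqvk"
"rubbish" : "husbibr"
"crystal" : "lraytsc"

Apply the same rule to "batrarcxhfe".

In each case the input is transformed by: take characters alternately from the front and the back (1st, last, 2nd, 2nd-last, ...), then move the first character to the end.
On "batrarcxhfe": the first step gives "beafthrxacr", and the second then gives "eafthrxacrb".

eafthrxacrb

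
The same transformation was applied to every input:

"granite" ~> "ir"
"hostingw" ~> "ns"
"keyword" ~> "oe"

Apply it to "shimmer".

mh

The transformation: reverse the string, then keep one character in every 3, starting at position 3 (positions 3rd, 6th, 9th, ...).
On "shimmer": the first step gives "remmihs", and the second then gives "mh".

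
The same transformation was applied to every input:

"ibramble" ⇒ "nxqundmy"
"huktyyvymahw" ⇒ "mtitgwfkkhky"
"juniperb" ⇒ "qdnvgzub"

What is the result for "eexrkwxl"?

ijxqqjdw

What's happening: move the last 3 characters to the front (rotate right by 3), then shift every letter 12 places forward in the alphabet (wrapping around).
On "eexrkwxl": the first step gives "wxleexrk", and the second then gives "ijxqqjdw".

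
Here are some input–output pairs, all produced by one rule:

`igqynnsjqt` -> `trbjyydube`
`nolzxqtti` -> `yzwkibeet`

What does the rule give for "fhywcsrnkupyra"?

Each output is the input with this applied: shift every letter 11 places forward in the alphabet (wrapping around).
Applying that to "fhywcsrnkupyra" gives "qsjhndcyvfajcl".

qsjhndcyvfajcl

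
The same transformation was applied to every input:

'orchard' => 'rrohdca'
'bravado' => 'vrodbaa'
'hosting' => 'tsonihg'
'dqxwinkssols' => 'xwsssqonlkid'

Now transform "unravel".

The pattern: sort the characters into reverse alphabetical order.
For "unravel" the result is "vurnlea".

vurnlea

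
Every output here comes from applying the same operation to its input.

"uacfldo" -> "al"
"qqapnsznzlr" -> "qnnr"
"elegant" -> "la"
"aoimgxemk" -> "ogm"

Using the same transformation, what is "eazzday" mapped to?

In each case the input is transformed by: keep one character in every 3, starting at position 2 (positions 2nd, 5th, 8th, ...).
For "eazzday" the result is "ad".

ad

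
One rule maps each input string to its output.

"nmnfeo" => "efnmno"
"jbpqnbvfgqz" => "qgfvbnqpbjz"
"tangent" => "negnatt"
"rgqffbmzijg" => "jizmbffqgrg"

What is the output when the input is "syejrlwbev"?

The pattern: reverse the string, then move the first character to the end.
On "syejrlwbev" that produces "ebwlrjeysv".

ebwlrjeysv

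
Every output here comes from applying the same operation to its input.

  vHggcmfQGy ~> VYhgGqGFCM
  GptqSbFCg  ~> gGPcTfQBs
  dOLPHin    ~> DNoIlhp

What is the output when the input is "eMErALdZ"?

EzmDelRa

Rule — flip the case of every letter, then take characters alternately from the front and the back (1st, last, 2nd, 2nd-last, ...).
For "eMErALdZ", step one produces "EmeRalDz"; step two turns that into "EzmDelRa".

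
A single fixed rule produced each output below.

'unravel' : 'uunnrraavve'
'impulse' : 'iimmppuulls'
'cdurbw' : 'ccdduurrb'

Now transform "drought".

ddrroouuggh

Rule — double every character, then delete the last 3 characters.
Applying both steps to "drought": "ddrroouugghhtt", then "ddrroouuggh".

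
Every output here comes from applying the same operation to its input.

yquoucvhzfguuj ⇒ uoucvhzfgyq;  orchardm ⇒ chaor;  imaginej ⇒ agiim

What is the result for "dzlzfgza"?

lzfdz

The pattern: delete the last 3 characters, then move the first 2 characters to the end (rotate left by 2).
For "dzlzfgza", step one produces "dzlzf"; step two turns that into "lzfdz".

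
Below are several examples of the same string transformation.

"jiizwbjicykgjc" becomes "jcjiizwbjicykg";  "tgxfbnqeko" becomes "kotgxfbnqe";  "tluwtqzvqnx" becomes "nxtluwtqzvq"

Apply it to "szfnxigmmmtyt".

ytszfnxigmmmt

The pattern: move the last 2 characters to the front (rotate right by 2).
Applying that to "szfnxigmmmtyt" gives "ytszfnxigmmmt".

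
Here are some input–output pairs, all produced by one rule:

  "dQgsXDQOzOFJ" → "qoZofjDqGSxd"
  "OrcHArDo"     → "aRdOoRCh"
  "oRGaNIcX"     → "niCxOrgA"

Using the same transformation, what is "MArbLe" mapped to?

Rule — flip the case of every letter, then swap the front and back halves of the string.
On "MArbLe": the first step gives "maRBlE", and the second then gives "BlEmaR".
(Check on "OrcHArDo": → "oRChaRdO" → "aRdOoRCh" ✓)

BlEmaR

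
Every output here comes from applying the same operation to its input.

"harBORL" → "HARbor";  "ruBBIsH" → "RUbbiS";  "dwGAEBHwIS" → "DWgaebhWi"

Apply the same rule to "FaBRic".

fAbrI

Looking at the pairs, the operation is to flip the case of every letter, then delete the last character.
Working it through for "FaBRic": intermediate "fAbrIC", final "fAbrI".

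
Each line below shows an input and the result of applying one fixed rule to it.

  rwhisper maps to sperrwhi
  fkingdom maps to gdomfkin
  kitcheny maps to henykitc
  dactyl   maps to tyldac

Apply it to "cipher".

The transformation: swap the front and back halves of the string.
Applying that to "cipher" gives "hercip".

hercip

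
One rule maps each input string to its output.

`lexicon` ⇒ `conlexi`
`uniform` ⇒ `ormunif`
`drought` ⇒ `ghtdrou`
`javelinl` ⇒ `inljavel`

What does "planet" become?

The rule is to move the last 3 characters to the front (rotate right by 3).
On "planet" that produces "netpla".

netpla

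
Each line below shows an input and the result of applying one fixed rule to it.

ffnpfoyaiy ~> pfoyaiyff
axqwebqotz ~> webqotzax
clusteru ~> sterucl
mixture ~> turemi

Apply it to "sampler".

plersa

Each output is the input with this applied: move the first 3 characters to the end (rotate left by 3), then delete the last character.
For "sampler" the result is "plersa".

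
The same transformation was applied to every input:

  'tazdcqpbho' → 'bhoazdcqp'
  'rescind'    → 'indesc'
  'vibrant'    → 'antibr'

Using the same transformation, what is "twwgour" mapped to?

ourwwg

In each case the input is transformed by: delete the first character, then move the last 3 characters to the front (rotate right by 3).
"twwgour" → "wwgour" → "ourwwg".
(Check on "vibrant": → "ibrant" → "antibr" ✓)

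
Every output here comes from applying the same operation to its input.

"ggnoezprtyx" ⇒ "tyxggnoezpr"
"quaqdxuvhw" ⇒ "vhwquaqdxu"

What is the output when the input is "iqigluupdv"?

pdviqigluu

Looking at the pairs, the operation is to move the last 3 characters to the front (rotate right by 3).
For "iqigluupdv" the result is "pdviqigluu".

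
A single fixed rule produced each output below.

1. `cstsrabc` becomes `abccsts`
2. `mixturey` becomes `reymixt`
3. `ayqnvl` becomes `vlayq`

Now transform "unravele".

The rule is to swap the front and back halves of the string, then delete the first character.
Applying that to "unravele" gives "eleunra".

eleunra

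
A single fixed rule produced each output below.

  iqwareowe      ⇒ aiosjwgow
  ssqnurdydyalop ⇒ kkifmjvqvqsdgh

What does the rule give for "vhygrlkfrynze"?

nzqyjdcxjqfrw

In each case the input is transformed by: shift every letter 8 places backward in the alphabet (wrapping around).
Applying that to "vhygrlkfrynze" gives "nzqyjdcxjqfrw".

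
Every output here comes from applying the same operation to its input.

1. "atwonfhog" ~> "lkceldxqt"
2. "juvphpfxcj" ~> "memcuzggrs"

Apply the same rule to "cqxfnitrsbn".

ckfqopykznu

The rule is to shift every letter 3 places backward in the alphabet (wrapping around), then move the first 3 characters to the end (rotate left by 3).
"cqxfnitrsbn" → "znuckfqopyk" → "ckfqopykznu".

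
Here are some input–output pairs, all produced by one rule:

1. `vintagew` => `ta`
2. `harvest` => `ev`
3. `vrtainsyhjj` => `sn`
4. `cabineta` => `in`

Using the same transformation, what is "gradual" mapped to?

The transformation: take characters alternately from the front and the back (1st, last, 2nd, 2nd-last, ...), then keep only the last 2 characters.
Starting from "gradual": after the first operation, "glraaud"; after the second, "ud".

ud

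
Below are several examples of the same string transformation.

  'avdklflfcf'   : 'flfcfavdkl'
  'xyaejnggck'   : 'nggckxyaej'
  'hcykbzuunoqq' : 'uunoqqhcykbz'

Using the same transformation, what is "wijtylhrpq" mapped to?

Looking at the pairs, the operation is to swap the front and back halves of the string.
For "wijtylhrpq" the result is "lhrpqwijty".

lhrpqwijty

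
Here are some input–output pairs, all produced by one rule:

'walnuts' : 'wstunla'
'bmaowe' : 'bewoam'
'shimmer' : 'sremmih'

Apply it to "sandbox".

sxobdna

The rule is to reverse the string, then move the last character to the front.
Working it through for "sandbox": intermediate "xobdnas", final "sxobdna".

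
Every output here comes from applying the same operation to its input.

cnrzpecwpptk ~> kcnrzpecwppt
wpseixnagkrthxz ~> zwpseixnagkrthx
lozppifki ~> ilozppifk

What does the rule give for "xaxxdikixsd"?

The rule is to move the last character to the front.
On "xaxxdikixsd" that produces "dxaxxdikixs".

dxaxxdikixs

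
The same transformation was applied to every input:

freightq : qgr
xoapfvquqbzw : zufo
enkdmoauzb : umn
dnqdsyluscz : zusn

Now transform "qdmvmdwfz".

What's happening: keep one character in every 3, starting at position 2 (positions 2nd, 5th, 8th, ...), then reverse the string.
For "qdmvmdwfz", step one produces "dmf"; step two turns that into "fmd".

fmd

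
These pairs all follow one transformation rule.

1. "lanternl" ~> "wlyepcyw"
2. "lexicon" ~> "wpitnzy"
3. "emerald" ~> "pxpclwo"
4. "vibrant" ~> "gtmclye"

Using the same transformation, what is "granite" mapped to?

rclytep

The rule is to shift every letter 11 places forward in the alphabet (wrapping around).
On "granite" that produces "rclytep".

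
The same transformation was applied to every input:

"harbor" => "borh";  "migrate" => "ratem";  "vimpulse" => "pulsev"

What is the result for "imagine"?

The transformation: move the first 3 characters to the end (rotate left by 3), then delete the last 2 characters.
Starting from "imagine": after the first operation, "gineima"; after the second, "ginei".
(Check on "vimpulse": → "pulsevim" → "pulsev" ✓)

ginei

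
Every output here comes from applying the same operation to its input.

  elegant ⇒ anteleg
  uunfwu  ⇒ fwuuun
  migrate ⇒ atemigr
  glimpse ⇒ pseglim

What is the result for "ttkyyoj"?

yojttky

The rule is to move the last 3 characters to the front (rotate right by 3).
Doing the same to "ttkyyoj": "yojttky".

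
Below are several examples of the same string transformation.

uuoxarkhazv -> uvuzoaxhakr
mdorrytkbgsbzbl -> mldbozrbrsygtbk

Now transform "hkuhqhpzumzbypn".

What's happening: take characters alternately from the front and the back (1st, last, 2nd, 2nd-last, ...).
For "hkuhqhpzumzbypn" the result is "hnkpuyhbqzhmpuz".

hnkpuyhbqzhmpuz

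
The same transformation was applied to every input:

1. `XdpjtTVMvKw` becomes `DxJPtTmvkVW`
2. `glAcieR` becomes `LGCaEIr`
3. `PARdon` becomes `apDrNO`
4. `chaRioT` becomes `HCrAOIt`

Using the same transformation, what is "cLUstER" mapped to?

lCSueTr

The rule is to flip the case of every letter, then swap each adjacent pair of characters (1↔2, 3↔4, ...).
Applying both steps to "cLUstER": "CluSTer", then "lCSueTr".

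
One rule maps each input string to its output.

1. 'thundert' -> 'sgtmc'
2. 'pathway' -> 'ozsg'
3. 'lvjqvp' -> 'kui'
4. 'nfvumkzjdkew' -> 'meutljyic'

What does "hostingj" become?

gnrsh

The rule is to delete the last 3 characters, then shift every letter 1 place backward in the alphabet (wrapping around).
Applying both steps to "hostingj": "hosti", then "gnrsh".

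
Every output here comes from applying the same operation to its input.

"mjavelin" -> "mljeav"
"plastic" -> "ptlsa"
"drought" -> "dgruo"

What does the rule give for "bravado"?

barva

Rule — delete the last 2 characters, then take characters alternately from the front and the back (1st, last, 2nd, 2nd-last, ...).
On "bravado": the first step gives "brava", and the second then gives "barva".
(Check on "mjavelin": → "mjavel" → "mljeav" ✓)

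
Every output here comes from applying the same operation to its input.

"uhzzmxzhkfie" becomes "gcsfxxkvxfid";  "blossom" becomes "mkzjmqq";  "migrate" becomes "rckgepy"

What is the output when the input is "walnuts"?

The pattern: shift every letter 2 places backward in the alphabet (wrapping around), then move the last 2 characters to the front (rotate right by 2).
"walnuts" → "rquyjls".

rquyjls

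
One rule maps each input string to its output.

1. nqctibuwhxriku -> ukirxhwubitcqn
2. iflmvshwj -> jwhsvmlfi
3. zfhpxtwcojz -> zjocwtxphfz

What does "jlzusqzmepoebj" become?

Rule — reverse the string.
On "jlzusqzmepoebj" that produces "jbeopemzqsuzlj".

jbeopemzqsuzlj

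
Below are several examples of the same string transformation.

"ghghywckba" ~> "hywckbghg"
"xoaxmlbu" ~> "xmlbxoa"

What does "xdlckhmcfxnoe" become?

ckhmcfxnoxdl

In each case the input is transformed by: delete the last character, then move the first 3 characters to the end (rotate left by 3).
Working it through for "xdlckhmcfxnoe": intermediate "xdlckhmcfxno", final "ckhmcfxnoxdl".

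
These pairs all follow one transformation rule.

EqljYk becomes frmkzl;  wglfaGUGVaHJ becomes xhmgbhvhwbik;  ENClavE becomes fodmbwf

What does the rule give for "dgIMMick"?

ehjnnjdl

What's happening: shift every letter 1 place forward in the alphabet (wrapping around), then convert every letter to lowercase.
Applying both steps to "dgIMMick": "ehJNNjdl", then "ehjnnjdl".
(Check on "wglfaGUGVaHJ": → "xhmgbHVHWbIK" → "xhmgbhvhwbik" ✓)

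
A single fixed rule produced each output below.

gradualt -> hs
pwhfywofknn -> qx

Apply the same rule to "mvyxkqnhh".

What's happening: shift every letter 1 place forward in the alphabet (wrapping around), then keep only the first 2 characters.
On "mvyxkqnhh" that produces "nw".

nw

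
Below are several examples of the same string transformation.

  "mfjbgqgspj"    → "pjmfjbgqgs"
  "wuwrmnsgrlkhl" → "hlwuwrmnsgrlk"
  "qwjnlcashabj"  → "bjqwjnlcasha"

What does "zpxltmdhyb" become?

ybzpxltmdh

What's happening: move the last 2 characters to the front (rotate right by 2).
Applying that to "zpxltmdhyb" gives "ybzpxltmdh".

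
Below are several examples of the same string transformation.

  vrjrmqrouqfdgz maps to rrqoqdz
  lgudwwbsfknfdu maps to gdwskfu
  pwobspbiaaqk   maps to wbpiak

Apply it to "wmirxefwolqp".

The pattern: keep every other character starting from the second (positions 2nd, 4th, 6th, ...).
So "wmirxefwolqp" becomes "mrewlp".

mrewlp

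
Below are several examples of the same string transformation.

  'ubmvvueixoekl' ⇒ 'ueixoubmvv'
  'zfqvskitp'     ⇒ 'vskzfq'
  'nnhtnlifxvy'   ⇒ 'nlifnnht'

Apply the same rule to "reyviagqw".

viarey

Rule — delete the last 3 characters, then swap the front and back halves of the string.
"reyviagqw" → "reyvia" → "viarey".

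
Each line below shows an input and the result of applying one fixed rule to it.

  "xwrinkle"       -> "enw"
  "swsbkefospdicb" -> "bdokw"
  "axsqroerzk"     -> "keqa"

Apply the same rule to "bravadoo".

Looking at the pairs, the operation is to reverse the string, then keep one character in every 3, starting at position 1 (positions 1st, 4th, 7th, ...).
Working it through for "bravadoo": intermediate "oodavarb", final "oar".

oar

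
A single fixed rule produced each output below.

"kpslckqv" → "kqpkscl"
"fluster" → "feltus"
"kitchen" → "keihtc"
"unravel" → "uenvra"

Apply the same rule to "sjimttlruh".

sujrilmtt

The pattern: delete the last character, then take characters alternately from the front and the back (1st, last, 2nd, 2nd-last, ...).
On "sjimttlruh": the first step gives "sjimttlru", and the second then gives "sujrilmtt".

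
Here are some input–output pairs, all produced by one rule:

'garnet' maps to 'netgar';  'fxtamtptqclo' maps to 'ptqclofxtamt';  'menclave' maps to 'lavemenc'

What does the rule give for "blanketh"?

kethblan

What's happening: swap the front and back halves of the string.
Doing the same to "blanketh": "kethblan".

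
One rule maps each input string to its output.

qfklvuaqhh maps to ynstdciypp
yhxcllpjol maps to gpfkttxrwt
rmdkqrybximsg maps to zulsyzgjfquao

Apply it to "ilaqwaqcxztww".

In each case the input is transformed by: shift every letter 8 places forward in the alphabet (wrapping around).
"ilaqwaqcxztww" → "qtiyeiykfhbee".

qtiyeiykfhbee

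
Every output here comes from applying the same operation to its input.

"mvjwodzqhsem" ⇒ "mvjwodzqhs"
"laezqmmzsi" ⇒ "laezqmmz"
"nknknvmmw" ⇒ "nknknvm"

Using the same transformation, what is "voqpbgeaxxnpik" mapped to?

In each case the input is transformed by: delete the last 2 characters.
Applying that to "voqpbgeaxxnpik" gives "voqpbgeaxxnp".

voqpbgeaxxnp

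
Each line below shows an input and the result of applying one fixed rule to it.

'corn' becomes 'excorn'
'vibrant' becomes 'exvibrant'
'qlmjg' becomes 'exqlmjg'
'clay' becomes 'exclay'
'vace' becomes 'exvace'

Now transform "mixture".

Looking at the pairs, the operation is to prepend "ex".
So "mixture" becomes "exmixture".

exmixture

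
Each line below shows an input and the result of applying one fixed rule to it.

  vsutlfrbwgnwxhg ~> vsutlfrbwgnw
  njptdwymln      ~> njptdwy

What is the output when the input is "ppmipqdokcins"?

The rule is to delete the last 3 characters.
On "ppmipqdokcins" that produces "ppmipqdokc".

ppmipqdokc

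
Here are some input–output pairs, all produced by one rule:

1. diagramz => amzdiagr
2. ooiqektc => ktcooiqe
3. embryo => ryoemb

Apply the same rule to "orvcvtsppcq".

pcqorvcvtsp

Looking at the pairs, the operation is to move the last 3 characters to the front (rotate right by 3).
Applying that to "orvcvtsppcq" gives "pcqorvcvtsp".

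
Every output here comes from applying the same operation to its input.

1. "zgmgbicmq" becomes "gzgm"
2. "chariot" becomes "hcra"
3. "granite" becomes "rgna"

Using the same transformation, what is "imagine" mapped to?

miga

Rule — swap each adjacent pair of characters (1↔2, 3↔4, ...), then keep only the first 4 characters.
On "imagine" that produces "miga".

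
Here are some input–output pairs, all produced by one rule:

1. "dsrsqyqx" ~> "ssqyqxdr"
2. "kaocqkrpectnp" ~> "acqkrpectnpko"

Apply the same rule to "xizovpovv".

iovpovvxz

Looking at the pairs, the operation is to move the first 2 characters to the end (rotate left by 2), then swap the first and last characters.
For "xizovpovv" the result is "iovpovvxz".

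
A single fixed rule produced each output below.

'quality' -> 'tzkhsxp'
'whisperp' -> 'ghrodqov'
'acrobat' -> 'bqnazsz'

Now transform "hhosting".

gnrshmfg

Rule — move the first character to the end, then shift every letter 1 place backward in the alphabet (wrapping around).
On "hhosting": the first step gives "hostingh", and the second then gives "gnrshmfg".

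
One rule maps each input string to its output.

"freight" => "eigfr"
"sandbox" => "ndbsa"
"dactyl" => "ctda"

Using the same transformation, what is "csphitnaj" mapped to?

The transformation: delete the last 2 characters, then move the first 2 characters to the end (rotate left by 2).
"csphitnaj" → "csphitn" → "phitncs".

phitncs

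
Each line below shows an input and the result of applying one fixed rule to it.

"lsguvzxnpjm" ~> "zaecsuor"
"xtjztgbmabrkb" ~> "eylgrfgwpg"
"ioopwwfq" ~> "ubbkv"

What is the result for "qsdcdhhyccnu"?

What's happening: delete the first 3 characters, then shift every letter 5 places forward in the alphabet (wrapping around).
Working it through for "qsdcdhhyccnu": intermediate "cdhhyccnu", final "himmdhhsz".

himmdhhsz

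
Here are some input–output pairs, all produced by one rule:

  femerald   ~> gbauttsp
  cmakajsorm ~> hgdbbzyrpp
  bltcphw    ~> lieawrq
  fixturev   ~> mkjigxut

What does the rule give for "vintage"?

Rule — sort the characters into reverse alphabetical order, then shift every letter 11 places backward in the alphabet (wrapping around).
For "vintage", step one produces "vtnigea"; step two turns that into "kicxvtp".
(Check on "fixturev": → "xvutrife" → "mkjigxut" ✓)

kicxvtp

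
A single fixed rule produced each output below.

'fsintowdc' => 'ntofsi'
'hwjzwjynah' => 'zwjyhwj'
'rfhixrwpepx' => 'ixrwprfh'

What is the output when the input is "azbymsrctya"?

The transformation: delete the last 3 characters, then move the first 3 characters to the end (rotate left by 3).
For "azbymsrctya", step one produces "azbymsrc"; step two turns that into "ymsrcazb".

ymsrcazb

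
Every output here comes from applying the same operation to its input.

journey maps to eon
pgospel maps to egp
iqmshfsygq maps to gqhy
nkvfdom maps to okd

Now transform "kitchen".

The rule is to move the last 2 characters to the front (rotate right by 2), then keep one character in every 3, starting at position 1 (positions 1st, 4th, 7th, ...).
Applying both steps to "kitchen": "enkitch", then "eih".

eih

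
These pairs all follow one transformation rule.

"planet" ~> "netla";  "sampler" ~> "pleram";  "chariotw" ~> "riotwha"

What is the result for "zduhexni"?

hexnidu

What's happening: delete the first character, then move the first 2 characters to the end (rotate left by 2).
Applying both steps to "zduhexni": "duhexni", then "hexnidu".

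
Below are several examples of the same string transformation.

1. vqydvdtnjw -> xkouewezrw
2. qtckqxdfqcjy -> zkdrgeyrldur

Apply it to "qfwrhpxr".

What's happening: shift every letter 1 place forward in the alphabet (wrapping around), then reverse the string.
For "qfwrhpxr" the result is "syqisxgr".

syqisxgr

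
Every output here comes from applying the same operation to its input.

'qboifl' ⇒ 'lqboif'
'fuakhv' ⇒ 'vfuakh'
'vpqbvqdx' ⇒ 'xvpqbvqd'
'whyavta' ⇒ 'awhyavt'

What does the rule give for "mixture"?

emixtur

In each case the input is transformed by: move the last character to the front.
Applying that to "mixture" gives "emixtur".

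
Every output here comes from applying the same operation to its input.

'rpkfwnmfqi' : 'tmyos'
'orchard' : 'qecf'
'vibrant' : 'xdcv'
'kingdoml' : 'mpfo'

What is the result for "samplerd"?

uont

Looking at the pairs, the operation is to shift every letter 2 places forward in the alphabet (wrapping around), then keep every other character starting from the first (positions 1st, 3rd, 5th, ...).
Working it through for "samplerd": intermediate "ucorngtf", final "uont".
(Check on "vibrant": → "xkdtcpv" → "xdcv" ✓)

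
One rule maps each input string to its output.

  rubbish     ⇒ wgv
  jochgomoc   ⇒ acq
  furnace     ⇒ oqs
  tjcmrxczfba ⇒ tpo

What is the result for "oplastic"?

Each output is the input with this applied: shift every letter 12 places backward in the alphabet (wrapping around), then keep only the last 3 characters.
For "oplastic", step one produces "cdzoghwq"; step two turns that into "hwq".

hwq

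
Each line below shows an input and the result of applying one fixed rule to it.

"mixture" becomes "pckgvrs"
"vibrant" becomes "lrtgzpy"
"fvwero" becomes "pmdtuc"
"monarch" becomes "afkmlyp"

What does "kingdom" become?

In each case the input is transformed by: move the last 2 characters to the front (rotate right by 2), then shift every letter 2 places backward in the alphabet (wrapping around).
Doing the same to "kingdom": "mkigleb".

mkigleb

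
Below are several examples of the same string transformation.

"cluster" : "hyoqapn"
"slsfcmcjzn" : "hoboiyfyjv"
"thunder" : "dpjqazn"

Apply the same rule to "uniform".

The rule is to swap each adjacent pair of characters (1↔2, 3↔4, ...), then shift every letter 4 places backward in the alphabet (wrapping around).
"uniform" → "jqbenki".

jqbenki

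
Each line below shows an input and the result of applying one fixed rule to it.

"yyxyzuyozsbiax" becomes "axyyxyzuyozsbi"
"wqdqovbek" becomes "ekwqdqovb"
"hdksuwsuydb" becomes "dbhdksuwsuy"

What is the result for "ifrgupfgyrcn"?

Each output is the input with this applied: move the last 2 characters to the front (rotate right by 2).
Doing the same to "ifrgupfgyrcn": "cnifrgupfgyr".

cnifrgupfgyr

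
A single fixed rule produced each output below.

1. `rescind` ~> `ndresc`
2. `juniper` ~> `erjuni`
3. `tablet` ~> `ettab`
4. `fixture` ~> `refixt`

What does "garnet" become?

In each case the input is transformed by: move the last 2 characters to the front (rotate right by 2), then delete the last character.
Working it through for "garnet": intermediate "etgarn", final "etgar".

etgar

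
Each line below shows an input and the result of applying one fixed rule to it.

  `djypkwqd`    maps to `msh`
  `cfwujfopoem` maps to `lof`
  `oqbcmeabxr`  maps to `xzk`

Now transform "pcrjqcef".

Each output is the input with this applied: shift every letter 9 places forward in the alphabet (wrapping around), then keep only the first 3 characters.
"pcrjqcef" → "ylaszlno" → "yla".

yla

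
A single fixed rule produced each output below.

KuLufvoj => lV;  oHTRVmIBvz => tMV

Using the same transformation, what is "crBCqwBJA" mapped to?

bWa

Rule — keep one character in every 3, starting at position 3 (positions 3rd, 6th, 9th, ...), then flip the case of every letter.
Starting from "crBCqwBJA": after the first operation, "BwA"; after the second, "bWa".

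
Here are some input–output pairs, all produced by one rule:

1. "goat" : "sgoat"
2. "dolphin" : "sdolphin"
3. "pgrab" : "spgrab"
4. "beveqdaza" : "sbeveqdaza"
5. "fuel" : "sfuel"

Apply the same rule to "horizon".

In each case the input is transformed by: prepend "s".
Applying that to "horizon" gives "shorizon".

shorizon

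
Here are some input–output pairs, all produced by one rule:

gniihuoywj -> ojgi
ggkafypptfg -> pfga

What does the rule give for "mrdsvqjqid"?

jdms

The pattern: keep one character in every 3, starting at position 1 (positions 1st, 4th, 7th, ...), then swap the front and back halves of the string.
Starting from "mrdsvqjqid": after the first operation, "msjd"; after the second, "jdms".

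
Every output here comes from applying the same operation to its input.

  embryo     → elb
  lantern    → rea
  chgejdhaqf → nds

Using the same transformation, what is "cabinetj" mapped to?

rgw

The rule is to shift every letter 13 places forward in the alphabet (wrapping around) — i.e. ROT13, then keep only the last 3 characters.
Applying both steps to "cabinetj": "pnovargw", then "rgw".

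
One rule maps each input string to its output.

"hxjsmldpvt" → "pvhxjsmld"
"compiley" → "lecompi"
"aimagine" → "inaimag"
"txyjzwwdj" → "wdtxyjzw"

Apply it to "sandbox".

In each case the input is transformed by: delete the last character, then move the last 2 characters to the front (rotate right by 2).
Starting from "sandbox": after the first operation, "sandbo"; after the second, "bosand".

bosand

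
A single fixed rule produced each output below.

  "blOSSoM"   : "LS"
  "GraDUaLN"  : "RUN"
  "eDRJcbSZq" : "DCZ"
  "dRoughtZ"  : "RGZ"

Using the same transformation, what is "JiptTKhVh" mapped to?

The transformation: keep one character in every 3, starting at position 2 (positions 2nd, 5th, 8th, ...), then convert every letter to uppercase.
Working it through for "JiptTKhVh": intermediate "iTV", final "ITV".

ITV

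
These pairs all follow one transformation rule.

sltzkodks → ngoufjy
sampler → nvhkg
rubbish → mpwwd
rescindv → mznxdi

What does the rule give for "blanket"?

wgvif

In each case the input is transformed by: shift every letter 5 places backward in the alphabet (wrapping around), then delete the last 2 characters.
Working it through for "blanket": intermediate "wgvifzo", final "wgvif".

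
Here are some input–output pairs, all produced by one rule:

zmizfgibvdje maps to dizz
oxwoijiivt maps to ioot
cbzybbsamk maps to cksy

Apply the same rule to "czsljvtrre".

celt

Each output is the input with this applied: keep one character in every 3, starting at position 1 (positions 1st, 4th, 7th, ...), then sort the characters into alphabetical order.
Starting from "czsljvtrre": after the first operation, "clte"; after the second, "celt".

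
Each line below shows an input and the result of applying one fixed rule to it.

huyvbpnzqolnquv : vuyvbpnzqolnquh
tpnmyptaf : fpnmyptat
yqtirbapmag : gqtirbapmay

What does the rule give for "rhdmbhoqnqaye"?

ehdmbhoqnqayr

Each output is the input with this applied: swap the first and last characters.
Applying that to "rhdmbhoqnqaye" gives "ehdmbhoqnqayr".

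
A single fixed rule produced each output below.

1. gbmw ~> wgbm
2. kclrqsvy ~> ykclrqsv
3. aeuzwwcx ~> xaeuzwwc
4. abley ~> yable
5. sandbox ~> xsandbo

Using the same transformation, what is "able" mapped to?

In each case the input is transformed by: move the last character to the front.
So "able" becomes "eabl".

eabl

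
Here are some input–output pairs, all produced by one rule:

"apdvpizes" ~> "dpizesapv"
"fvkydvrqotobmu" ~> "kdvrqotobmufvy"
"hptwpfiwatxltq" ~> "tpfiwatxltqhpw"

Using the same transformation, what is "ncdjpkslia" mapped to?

dpksliancj

Each output is the input with this applied: move the first 3 characters to the end (rotate left by 3), then swap the first and last characters.
Working it through for "ncdjpkslia": intermediate "jpksliancd", final "dpksliancj".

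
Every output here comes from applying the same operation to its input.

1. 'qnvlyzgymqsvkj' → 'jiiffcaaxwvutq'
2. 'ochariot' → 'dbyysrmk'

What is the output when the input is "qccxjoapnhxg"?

hhazyxtrqmmk

Each output is the input with this applied: sort the characters into reverse alphabetical order, then shift every letter 10 places forward in the alphabet (wrapping around).
Applying both steps to "qccxjoapnhxg": "xxqponjhgcca", then "hhazyxtrqmmk".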